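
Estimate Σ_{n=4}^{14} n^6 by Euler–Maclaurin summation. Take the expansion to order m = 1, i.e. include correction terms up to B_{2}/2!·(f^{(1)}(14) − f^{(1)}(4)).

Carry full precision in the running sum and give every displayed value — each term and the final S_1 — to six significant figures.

Integral: ∫_4^14 x^6 dx = 1.50567e+07.
Boundary: ½(f(4) + f(14)) = ½(4096.00 + 7.52954e+06) = 3.76682e+06.
So far: 1.88235e+07.
Correction k=1: B_{2}/2! · (f^{(1)}(14) − f^{(1)}(4)) = 1/12 · (3.22694e+06 − 6144.00) = 268400.

S_1 ≈ 1.90919e+07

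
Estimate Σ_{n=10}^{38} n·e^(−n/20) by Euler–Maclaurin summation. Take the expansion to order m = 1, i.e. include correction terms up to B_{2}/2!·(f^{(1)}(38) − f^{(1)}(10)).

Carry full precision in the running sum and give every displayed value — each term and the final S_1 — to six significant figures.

S_1 ≈ 196.257

∫_10^38 x·e^(−x/20) dx evaluates to 190.419.
½[f(10) + f(38)] = ½[6.06531 + 5.68361] = 5.87446.
So far: 196.293.
k=1: B_{2}/(2)! × [f^{(1)}(38) − f^{(1)}(10)] = 1/12 × (-0.134612 − 0.303265) = -0.0364898.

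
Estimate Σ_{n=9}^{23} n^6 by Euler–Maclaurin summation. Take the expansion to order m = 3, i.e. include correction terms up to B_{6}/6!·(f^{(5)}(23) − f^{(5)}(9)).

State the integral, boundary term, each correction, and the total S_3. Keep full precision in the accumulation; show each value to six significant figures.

S_3 ≈ 5.63191e+08

∫_9^23 x^6 dx evaluates to 4.85720e+08.
Endpoint term: (f(9) + f(23))/2 = (531441 + 1.48036e+08)/2 = 7.42837e+07.
Integral + boundary = 5.60004e+08.
Correction k=1: B_{2}/2! · (f^{(1)}(23) − f^{(1)}(9)) = 1/12 · (3.86181e+07 − 354294) = 3.18865e+06.
Partial sum through k=1: 5.63193e+08.
Correction k=2: B_{4}/4! · (f^{(3)}(23) − f^{(3)}(9)) = −1/720 · (1.46004e+06 − 87480.0) = -1906.33.
Partial sum through k=2: 5.63191e+08.
Correction k=3: B_{6}/6! · (f^{(5)}(23) − f^{(5)}(9)) = 1/30240 · (16560.0 − 6480.00) = 0.333333.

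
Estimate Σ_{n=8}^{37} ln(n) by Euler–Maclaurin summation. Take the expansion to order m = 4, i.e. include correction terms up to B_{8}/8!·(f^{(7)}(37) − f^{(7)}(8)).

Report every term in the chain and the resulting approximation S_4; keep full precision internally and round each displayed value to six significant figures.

∫_8^37 ln(x) dx evaluates to 87.9684.
½[f(8) + f(37)] = ½[2.07944 + 3.61092] = 2.84518.
Running total after boundary: 90.8136.
Correction k=1: B_{2}/2! · (f^{(1)}(37) − f^{(1)}(8)) = 1/12 · (0.0270270 − 0.125000) = -0.00816441.
After k=1: 90.8054.
Correction k=2: B_{4}/4! · (f^{(3)}(37) − f^{(3)}(8)) = −1/720 · (3.94843e-05 − 0.00390625) = 5.37051e-06.
After k=2: 90.8055.
Correction k=3: B_{6}/6! · (f^{(5)}(37) − f^{(5)}(8)) = 1/30240 · (3.46101e-07 − 0.000732422) = -2.42089e-08.
After k=3: 90.8055.
Correction k=4: B_{8}/8! · (f^{(7)}(37) − f^{(7)}(8)) = −1/1209600 · (7.58439e-09 − 0.000343323) = 2.83825e-10.

S_4 ≈ 90.8055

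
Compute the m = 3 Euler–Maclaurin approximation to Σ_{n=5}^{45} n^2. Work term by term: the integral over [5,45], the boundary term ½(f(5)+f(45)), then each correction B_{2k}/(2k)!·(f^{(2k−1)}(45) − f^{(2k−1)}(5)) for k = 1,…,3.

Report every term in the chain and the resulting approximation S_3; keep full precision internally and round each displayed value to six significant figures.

The integral term ∫_5^45 x^2 dx = 30333.3.
Boundary: ½(f(5) + f(45)) = ½(25.0000 + 2025.00) = 1025.00.
Running total after boundary: 31358.3.
k=1: B_{2}/(2)! × [f^{(1)}(45) − f^{(1)}(5)] = 1/12 × (90.0000 − 10.0000) = 6.66667.
After k=1: 31365.0.
k=2: B_{4}/(4)! × [f^{(3)}(45) − f^{(3)}(5)] = −1/720 × (0.00000 − 0.00000) = 0.00000.
After k=2: 31365.0.
k=3: B_{6}/(6)! × [f^{(5)}(45) − f^{(5)}(5)] = 1/30240 × (0.00000 − 0.00000) = 0.00000.

S_3 ≈ 31365.0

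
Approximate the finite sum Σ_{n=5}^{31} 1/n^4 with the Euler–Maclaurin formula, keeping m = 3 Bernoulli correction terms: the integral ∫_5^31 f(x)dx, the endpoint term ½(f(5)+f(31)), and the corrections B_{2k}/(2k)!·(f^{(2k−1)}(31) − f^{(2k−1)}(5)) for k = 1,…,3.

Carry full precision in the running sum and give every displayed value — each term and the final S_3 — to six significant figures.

∫_5^31 1/x^4 dx evaluates to 0.00265548.
Endpoint term: (f(5) + f(31))/2 = (0.00160000 + 1.08281e-06)/2 = 0.000800541.
Running total after boundary: 0.00345602.
k=1: B_{2}/(2)! × [f^{(1)}(31) − f^{(1)}(5)] = 1/12 × (-1.39718e-07 − (-0.00128000)) = 0.000106655.
Partial sum through k=1: 0.00356267.
k=2: B_{4}/(4)! × [f^{(3)}(31) − f^{(3)}(5)] = −1/720 × (-4.36164e-09 − (-0.00153600)) = -2.13333e-06.
Partial sum through k=2: 0.00356054.
k=3: B_{6}/(6)! × [f^{(5)}(31) − f^{(5)}(5)] = 1/30240 × (-2.54164e-10 − (-0.00344064)) = 1.13778e-07.

S_3 ≈ 0.00356065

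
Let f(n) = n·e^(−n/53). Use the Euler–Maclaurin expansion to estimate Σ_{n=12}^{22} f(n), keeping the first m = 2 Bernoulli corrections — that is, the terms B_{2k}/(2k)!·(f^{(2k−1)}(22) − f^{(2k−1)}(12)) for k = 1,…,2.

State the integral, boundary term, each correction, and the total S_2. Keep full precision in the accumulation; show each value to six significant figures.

S_2 ≈ 134.422

∫_12^22 x·e^(−x/53) dx evaluates to 122.393.
Endpoint term: (f(12) + f(22))/2 = (9.56864 + 14.5261)/2 = 12.0474.
Running total after boundary: 134.441.
k=1: B_{2}/(2)! × [f^{(1)}(22) − f^{(1)}(12)] = 1/12 × (0.386200 − 0.616847) = -0.0192205.
After k=1: 134.422.
k=2: B_{4}/(4)! × [f^{(3)}(22) − f^{(3)}(12)] = −1/720 × (0.000607603 − 0.000787334) = 2.49626e-07.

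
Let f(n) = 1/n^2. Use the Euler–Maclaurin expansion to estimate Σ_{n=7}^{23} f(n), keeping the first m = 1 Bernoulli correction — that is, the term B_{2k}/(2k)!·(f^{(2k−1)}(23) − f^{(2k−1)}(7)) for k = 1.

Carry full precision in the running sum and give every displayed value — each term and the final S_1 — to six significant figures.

S_1 ≈ 0.111000

∫_7^23 1/x^2 dx evaluates to 0.0993789.
½[f(7) + f(23)] = ½[0.0204082 + 0.00189036] = 0.0111493.
Running total after boundary: 0.110528.
k=1: B_{2}/(2)! × [f^{(1)}(23) − f^{(1)}(7)] = 1/12 × (-0.000164379 − (-0.00583090)) = 0.000472210.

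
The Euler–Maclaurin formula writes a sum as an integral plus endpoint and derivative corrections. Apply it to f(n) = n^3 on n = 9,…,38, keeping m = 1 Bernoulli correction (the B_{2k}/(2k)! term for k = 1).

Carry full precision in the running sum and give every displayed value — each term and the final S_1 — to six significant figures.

Integral: ∫_9^38 x^3 dx = 519644.
Endpoint term: (f(9) + f(38))/2 = (729.000 + 54872.0)/2 = 27800.5.
Integral + boundary = 547444.
k=1: B_{2}/(2)! × [f^{(1)}(38) − f^{(1)}(9)] = 1/12 × (4332.00 − 243.000) = 340.750.

S_1 ≈ 547785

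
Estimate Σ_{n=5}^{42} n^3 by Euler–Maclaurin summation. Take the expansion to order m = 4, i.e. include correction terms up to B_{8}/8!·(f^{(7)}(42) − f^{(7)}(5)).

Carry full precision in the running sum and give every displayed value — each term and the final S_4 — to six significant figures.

S_4 ≈ 815309

Integral: ∫_5^42 x^3 dx = 777768.
Endpoint term: (f(5) + f(42))/2 = (125.000 + 74088.0)/2 = 37106.5.
Running total after boundary: 814874.
k=1: B_{2}/(2)! × [f^{(1)}(42) − f^{(1)}(5)] = 1/12 × (5292.00 − 75.0000) = 434.750.
Partial sum through k=1: 815309.
k=2: B_{4}/(4)! × [f^{(3)}(42) − f^{(3)}(5)] = −1/720 × (6.00000 − 6.00000) = 0.00000.
Partial sum through k=2: 815309.
k=3: B_{6}/(6)! × [f^{(5)}(42) − f^{(5)}(5)] = 1/30240 × (0.00000 − 0.00000) = 0.00000.
Partial sum through k=3: 815309.
k=4: B_{8}/(8)! × [f^{(7)}(42) − f^{(7)}(5)] = −1/1209600 × (0.00000 − 0.00000) = 0.00000.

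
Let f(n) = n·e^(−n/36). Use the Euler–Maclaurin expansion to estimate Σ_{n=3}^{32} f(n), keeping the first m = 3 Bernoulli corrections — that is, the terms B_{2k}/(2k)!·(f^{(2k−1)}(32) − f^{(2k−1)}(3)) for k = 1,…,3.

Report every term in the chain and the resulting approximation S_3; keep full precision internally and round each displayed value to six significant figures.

∫_3^32 x·e^(−x/36) dx evaluates to 285.339.
Endpoint term: (f(3) + f(32))/2 = (2.76013 + 13.1556)/2 = 7.95786.
So far: 293.297.
Correction k=1: B_{2}/2! · (f^{(1)}(32) − f^{(1)}(3)) = 1/12 · (0.0456791 − 0.843374) = -0.0664746.
Partial sum through k=1: 293.231.
Correction k=2: B_{4}/4! · (f^{(3)}(32) − f^{(3)}(3)) = −1/720 · (0.000669679 − 0.00207057) = 1.94569e-06.
Partial sum through k=2: 293.231.
Correction k=3: B_{6}/6! · (f^{(5)}(32) − f^{(5)}(3)) = 1/30240 · (1.00626e-06 − 2.69321e-06) = -5.57853e-11.

S_3 ≈ 293.231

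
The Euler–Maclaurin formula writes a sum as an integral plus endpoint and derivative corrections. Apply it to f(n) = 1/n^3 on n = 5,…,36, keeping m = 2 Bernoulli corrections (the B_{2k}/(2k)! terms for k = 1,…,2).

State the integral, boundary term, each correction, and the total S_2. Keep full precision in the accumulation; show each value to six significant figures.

The integral term ∫_5^36 1/x^3 dx = 0.0196142.
Endpoint term: (f(5) + f(36))/2 = (0.00800000 + 2.14335e-05)/2 = 0.00401072.
So far: 0.0236249.
Correction k=1: B_{2}/2! · (f^{(1)}(36) − f^{(1)}(5)) = 1/12 · (-1.78612e-06 − (-0.00480000)) = 0.000399851.
Running total after k=1: 0.0240248.
Correction k=2: B_{4}/4! · (f^{(3)}(36) − f^{(3)}(5)) = −1/720 · (-2.75636e-08 − (-0.00384000)) = -5.33330e-06.

S_2 ≈ 0.0240194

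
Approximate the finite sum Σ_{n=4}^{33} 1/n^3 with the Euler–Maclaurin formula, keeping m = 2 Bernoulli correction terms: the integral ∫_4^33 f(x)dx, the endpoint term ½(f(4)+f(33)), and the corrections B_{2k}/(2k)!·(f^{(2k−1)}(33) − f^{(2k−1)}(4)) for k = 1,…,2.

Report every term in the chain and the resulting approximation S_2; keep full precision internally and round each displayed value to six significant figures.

S_2 ≈ 0.0395733

The integral term ∫_4^33 1/x^3 dx = 0.0307909.
Endpoint term: (f(4) + f(33))/2 = (0.0156250 + 2.78265e-05)/2 = 0.00782641.
Integral + boundary = 0.0386173.
k=1: B_{2}/(2)! × [f^{(1)}(33) − f^{(1)}(4)] = 1/12 × (-2.52968e-06 − (-0.0117188)) = 0.000976352.
After k=1: 0.0395936.
k=2: B_{4}/(4)! × [f^{(3)}(33) − f^{(3)}(4)] = −1/720 × (-4.64588e-08 − (-0.0146484)) = -2.03450e-05.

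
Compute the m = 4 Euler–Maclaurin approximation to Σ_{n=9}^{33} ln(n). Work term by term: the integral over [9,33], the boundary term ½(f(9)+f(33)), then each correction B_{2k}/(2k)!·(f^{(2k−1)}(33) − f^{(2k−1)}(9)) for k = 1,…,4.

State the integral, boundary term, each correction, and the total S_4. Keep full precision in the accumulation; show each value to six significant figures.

S_4 ≈ 74.4499

Integral: ∫_9^33 ln(x) dx = 71.6097.
Endpoint term: (f(9) + f(33))/2 = (2.19722 + 3.49651)/2 = 2.84687.
Running total after boundary: 74.4566.
k=1: B_{2}/(2)! × [f^{(1)}(33) − f^{(1)}(9)] = 1/12 × (0.0303030 − 0.111111) = -0.00673401.
Partial sum through k=1: 74.4499.
k=2: B_{4}/(4)! × [f^{(3)}(33) − f^{(3)}(9)] = −1/720 × (5.56529e-05 − 0.00274348) = 3.73310e-06.
Partial sum through k=2: 74.4499.
k=3: B_{6}/(6)! × [f^{(5)}(33) − f^{(5)}(9)] = 1/30240 × (6.13256e-07 − 0.000406442) = -1.34203e-08.
Partial sum through k=3: 74.4499.
k=4: B_{8}/(8)! × [f^{(7)}(33) − f^{(7)}(9)] = −1/1209600 × (1.68941e-08 − 0.000150534) = 1.24436e-10.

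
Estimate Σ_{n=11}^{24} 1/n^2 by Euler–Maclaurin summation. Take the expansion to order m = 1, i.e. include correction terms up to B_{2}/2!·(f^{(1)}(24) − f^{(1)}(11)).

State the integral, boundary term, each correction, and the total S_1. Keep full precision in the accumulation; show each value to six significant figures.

The integral term ∫_11^24 1/x^2 dx = 0.0492424.
Boundary: ½(f(11) + f(24)) = ½(0.00826446 + 0.00173611) = 0.00500029.
Running total after boundary: 0.0542427.
Correction k=1: B_{2}/2! · (f^{(1)}(24) − f^{(1)}(11)) = 1/12 · (-0.000144676 − (-0.00150263)) = 0.000113163.

S_1 ≈ 0.0543559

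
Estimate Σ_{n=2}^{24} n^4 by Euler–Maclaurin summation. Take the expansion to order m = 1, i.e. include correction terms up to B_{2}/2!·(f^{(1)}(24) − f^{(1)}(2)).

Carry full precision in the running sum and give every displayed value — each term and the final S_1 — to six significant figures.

∫_2^24 x^4 dx evaluates to 1.59252e+06.
½[f(2) + f(24)] = ½[16.0000 + 331776] = 165896.
Integral + boundary = 1.75841e+06.
Correction k=1: B_{2}/2! · (f^{(1)}(24) − f^{(1)}(2)) = 1/12 · (55296.0 − 32.0000) = 4605.33.

S_1 ≈ 1.76302e+06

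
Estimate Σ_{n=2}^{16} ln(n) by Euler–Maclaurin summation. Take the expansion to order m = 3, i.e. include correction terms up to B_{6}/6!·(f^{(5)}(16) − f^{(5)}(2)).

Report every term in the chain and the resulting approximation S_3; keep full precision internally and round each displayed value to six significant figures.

The integral term ∫_2^16 ln(x) dx = 28.9751.
½[f(2) + f(16)] = ½[0.693147 + 2.77259] = 1.73287.
So far: 30.7080.
Order-1 term: 1/12 · (0.0625000 − 0.500000) = -0.0364583.
Partial sum through k=1: 30.6715.
Order-2 term: −1/720 · (0.000488281 − 0.250000) = 0.000346544.
Partial sum through k=2: 30.6719.
Order-3 term: 1/30240 · (2.28882e-05 − 0.750000) = -2.48008e-05.

S_3 ≈ 30.6719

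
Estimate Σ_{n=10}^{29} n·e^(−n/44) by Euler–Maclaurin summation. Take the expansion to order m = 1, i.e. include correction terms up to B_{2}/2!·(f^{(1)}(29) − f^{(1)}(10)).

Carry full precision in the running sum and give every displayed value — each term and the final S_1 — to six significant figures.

Integral: ∫_10^29 x·e^(−x/44) dx = 231.331.
Boundary: ½(f(10) + f(29)) = ½(7.96703 + 15.0023) = 11.4847.
So far: 242.816.
k=1: B_{2}/(2)! × [f^{(1)}(29) − f^{(1)}(10)] = 1/12 × (0.176360 − 0.615634) = -0.0366062.

S_1 ≈ 242.779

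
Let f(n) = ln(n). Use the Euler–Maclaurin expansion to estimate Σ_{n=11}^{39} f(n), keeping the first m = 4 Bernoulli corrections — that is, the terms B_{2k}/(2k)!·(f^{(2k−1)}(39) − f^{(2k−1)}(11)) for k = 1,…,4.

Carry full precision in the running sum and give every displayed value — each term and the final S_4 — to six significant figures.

∫_11^39 ln(x) dx evaluates to 88.5021.
½[f(11) + f(39)] = ½[2.39790 + 3.66356] = 3.03073.
Running total after boundary: 91.5328.
Order-1 term: 1/12 · (0.0256410 − 0.0909091) = -0.00543901.
After k=1: 91.5273.
Order-2 term: −1/720 · (3.37160e-05 − 0.00150263) = 2.04016e-06.
After k=2: 91.5273.
Order-3 term: 1/30240 · (2.66004e-07 − 0.000149021) = -4.91915e-09.
After k=3: 91.5273.
Order-4 term: −1/1209600 · (5.24663e-09 − 3.69474e-05) = 3.05408e-11.

S_4 ≈ 91.5273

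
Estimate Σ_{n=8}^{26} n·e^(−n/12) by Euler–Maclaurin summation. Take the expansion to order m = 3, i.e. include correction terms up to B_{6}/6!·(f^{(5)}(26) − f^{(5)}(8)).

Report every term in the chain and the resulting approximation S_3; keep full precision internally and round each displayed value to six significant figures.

S_3 ≈ 74.4988

The integral term ∫_8^26 x·e^(−x/12) dx = 70.9813.
Boundary: ½(f(8) + f(26)) = ½(4.10734 + 2.97853) = 3.54293.
So far: 74.5242.
k=1: B_{2}/(2)! × [f^{(1)}(26) − f^{(1)}(8)] = 1/12 × (-0.133652 − 0.171139) = -0.0253993.
Running total after k=1: 74.4988.
k=2: B_{4}/(4)! × [f^{(3)}(26) − f^{(3)}(8)] = −1/720 × (0.000662956 − 0.00831926) = 1.06338e-05.
Running total after k=2: 74.4988.
k=3: B_{6}/(6)! × [f^{(5)}(26) − f^{(5)}(8)] = 1/30240 × (1.56531e-05 − 0.000107292) = -3.03039e-09.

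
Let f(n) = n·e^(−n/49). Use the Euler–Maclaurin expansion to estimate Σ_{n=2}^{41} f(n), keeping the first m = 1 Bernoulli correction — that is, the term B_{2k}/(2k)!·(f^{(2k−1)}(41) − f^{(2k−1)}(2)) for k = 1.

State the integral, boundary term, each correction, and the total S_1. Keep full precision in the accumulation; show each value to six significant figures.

S_1 ≈ 498.752

Integral: ∫_2^41 x·e^(−x/49) dx = 488.983.
Boundary: ½(f(2) + f(41)) = ½(1.92001 + 17.7580) = 9.83902.
Integral + boundary = 498.822.
k=1: B_{2}/(2)! × [f^{(1)}(41) − f^{(1)}(2)] = 1/12 × (0.0707139 − 0.920822) = -0.0708423.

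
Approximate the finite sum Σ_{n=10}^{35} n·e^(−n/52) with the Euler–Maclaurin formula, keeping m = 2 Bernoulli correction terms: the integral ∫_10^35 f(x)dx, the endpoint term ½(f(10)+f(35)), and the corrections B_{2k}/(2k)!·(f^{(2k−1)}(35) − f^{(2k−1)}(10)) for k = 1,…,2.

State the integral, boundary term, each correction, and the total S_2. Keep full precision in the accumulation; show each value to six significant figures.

The integral term ∫_10^35 x·e^(−x/52) dx = 352.113.
Endpoint term: (f(10) + f(35))/2 = (8.25053 + 17.8548)/2 = 13.0527.
So far: 365.166.
Order-1 term: 1/12 · (0.166775 − 0.666389) = -0.0416345.
Running total after k=1: 365.124.
Order-2 term: −1/720 · (0.000438997 − 0.000856692) = 5.80132e-07.

S_2 ≈ 365.124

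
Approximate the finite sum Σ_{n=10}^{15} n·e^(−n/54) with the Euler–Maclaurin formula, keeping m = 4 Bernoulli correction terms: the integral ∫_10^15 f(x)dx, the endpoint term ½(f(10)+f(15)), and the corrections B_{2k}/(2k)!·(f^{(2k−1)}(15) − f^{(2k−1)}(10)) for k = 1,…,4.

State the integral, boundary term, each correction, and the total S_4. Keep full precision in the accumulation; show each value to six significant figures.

The integral term ∫_10^15 x·e^(−x/54) dx = 49.4495.
Endpoint term: (f(10) + f(15))/2 = (8.30950 + 11.3620)/2 = 9.83574.
Running total after boundary: 59.2852.
k=1: B_{2}/(2)! × [f^{(1)}(15) − f^{(1)}(10)] = 1/12 × (0.547058 − 0.677071) = -0.0108344.
After k=1: 59.2744.
k=2: B_{4}/(4)! × [f^{(3)}(15) − f^{(3)}(10)] = −1/720 × (0.000707129 − 0.000802116) = 1.31927e-07.
After k=2: 59.2744.
k=3: B_{6}/(6)! × [f^{(5)}(15) − f^{(5)}(10)] = 1/30240 × (4.20663e-07 − 4.70522e-07) = -1.64878e-12.
After k=3: 59.2744.
k=4: B_{8}/(8)! × [f^{(7)}(15) − f^{(7)}(10)] = −1/1209600 × (2.05359e-10 − 2.28384e-10) = 1.90359e-17.

S_4 ≈ 59.2744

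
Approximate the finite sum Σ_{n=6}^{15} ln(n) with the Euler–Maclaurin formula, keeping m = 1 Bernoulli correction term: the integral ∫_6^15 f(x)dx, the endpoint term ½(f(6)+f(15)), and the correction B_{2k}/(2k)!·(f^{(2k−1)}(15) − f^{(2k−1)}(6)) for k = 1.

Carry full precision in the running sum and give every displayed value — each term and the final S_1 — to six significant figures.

S_1 ≈ 23.1118

Integral: ∫_6^15 ln(x) dx = 20.8702.
Boundary: ½(f(6) + f(15)) = ½(1.79176 + 2.70805) = 2.24990.
So far: 23.1201.
k=1: B_{2}/(2)! × [f^{(1)}(15) − f^{(1)}(6)] = 1/12 × (0.0666667 − 0.166667) = -0.00833333.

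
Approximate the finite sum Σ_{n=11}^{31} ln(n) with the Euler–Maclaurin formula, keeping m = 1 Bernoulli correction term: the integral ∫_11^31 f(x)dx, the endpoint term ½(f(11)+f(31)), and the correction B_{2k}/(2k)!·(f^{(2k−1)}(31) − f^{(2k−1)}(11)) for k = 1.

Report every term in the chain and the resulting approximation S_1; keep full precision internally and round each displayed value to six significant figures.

Integral: ∫_11^31 ln(x) dx = 60.0768.
Endpoint term: (f(11) + f(31))/2 = (2.39790 + 3.43399)/2 = 2.91594.
Running total after boundary: 62.9927.
k=1: B_{2}/(2)! × [f^{(1)}(31) − f^{(1)}(11)] = 1/12 × (0.0322581 − 0.0909091) = -0.00488759.

S_1 ≈ 62.9878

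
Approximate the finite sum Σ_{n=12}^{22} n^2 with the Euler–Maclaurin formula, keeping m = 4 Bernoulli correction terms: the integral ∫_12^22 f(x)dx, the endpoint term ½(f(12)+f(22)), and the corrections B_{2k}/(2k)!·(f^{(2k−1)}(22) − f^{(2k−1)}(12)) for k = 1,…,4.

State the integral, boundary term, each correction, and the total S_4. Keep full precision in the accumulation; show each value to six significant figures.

S_4 ≈ 3289.00

∫_12^22 x^2 dx evaluates to 2973.33.
Endpoint term: (f(12) + f(22))/2 = (144.000 + 484.000)/2 = 314.000.
Integral + boundary = 3287.33.
Correction k=1: B_{2}/2! · (f^{(1)}(22) − f^{(1)}(12)) = 1/12 · (44.0000 − 24.0000) = 1.66667.
After k=1: 3289.00.
Correction k=2: B_{4}/4! · (f^{(3)}(22) − f^{(3)}(12)) = −1/720 · (0.00000 − 0.00000) = 0.00000.
After k=2: 3289.00.
Correction k=3: B_{6}/6! · (f^{(5)}(22) − f^{(5)}(12)) = 1/30240 · (0.00000 − 0.00000) = 0.00000.
After k=3: 3289.00.
Correction k=4: B_{8}/8! · (f^{(7)}(22) − f^{(7)}(12)) = −1/1209600 · (0.00000 − 0.00000) = 0.00000.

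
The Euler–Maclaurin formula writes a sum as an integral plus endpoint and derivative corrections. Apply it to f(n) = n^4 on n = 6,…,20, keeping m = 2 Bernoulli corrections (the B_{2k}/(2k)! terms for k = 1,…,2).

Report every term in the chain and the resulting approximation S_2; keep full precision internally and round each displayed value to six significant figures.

S_2 ≈ 721687

Integral: ∫_6^20 x^4 dx = 638445.
Endpoint term: (f(6) + f(20))/2 = (1296.00 + 160000)/2 = 80648.0.
Running total after boundary: 719093.
k=1: B_{2}/(2)! × [f^{(1)}(20) − f^{(1)}(6)] = 1/12 × (32000.0 − 864.000) = 2594.67.
Partial sum through k=1: 721687.
k=2: B_{4}/(4)! × [f^{(3)}(20) − f^{(3)}(6)] = −1/720 × (480.000 − 144.000) = -0.466667.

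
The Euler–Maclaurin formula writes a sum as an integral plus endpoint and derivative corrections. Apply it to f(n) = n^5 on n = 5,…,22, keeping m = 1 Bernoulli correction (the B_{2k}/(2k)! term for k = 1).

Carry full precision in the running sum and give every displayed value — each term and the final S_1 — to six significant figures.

S_1 ≈ 2.15698e+07

∫_5^22 x^5 dx evaluates to 1.88940e+07.
½[f(5) + f(22)] = ½[3125.00 + 5.15363e+06] = 2.57838e+06.
Running total after boundary: 2.14724e+07.
Correction k=1: B_{2}/2! · (f^{(1)}(22) − f^{(1)}(5)) = 1/12 · (1.17128e+06 − 3125.00) = 97346.2.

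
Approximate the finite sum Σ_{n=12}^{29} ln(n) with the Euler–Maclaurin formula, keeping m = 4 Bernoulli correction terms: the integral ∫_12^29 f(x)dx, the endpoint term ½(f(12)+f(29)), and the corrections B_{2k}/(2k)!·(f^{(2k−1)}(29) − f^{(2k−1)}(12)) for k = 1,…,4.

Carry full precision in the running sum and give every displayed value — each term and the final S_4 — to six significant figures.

The integral term ∫_12^29 ln(x) dx = 50.8327.
Boundary: ½(f(12) + f(29)) = ½(2.48491 + 3.36730) = 2.92610.
Integral + boundary = 53.7588.
Order-1 term: 1/12 · (0.0344828 − 0.0833333) = -0.00407088.
Partial sum through k=1: 53.7547.
Order-2 term: −1/720 · (8.20042e-05 − 0.00115741) = 1.49362e-06.
Partial sum through k=2: 53.7547.
Order-3 term: 1/30240 · (1.17010e-06 − 9.64506e-05) = -3.15081e-09.
Partial sum through k=3: 53.7547.
Order-4 term: −1/1209600 · (4.17394e-08 − 2.00939e-05) = 1.65775e-11.

S_4 ≈ 53.7547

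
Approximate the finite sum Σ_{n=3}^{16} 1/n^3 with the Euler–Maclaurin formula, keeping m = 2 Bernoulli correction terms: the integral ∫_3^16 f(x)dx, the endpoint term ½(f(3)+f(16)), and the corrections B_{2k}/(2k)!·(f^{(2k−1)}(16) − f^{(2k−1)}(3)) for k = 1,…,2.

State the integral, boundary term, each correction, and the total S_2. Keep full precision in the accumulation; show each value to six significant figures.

The integral term ∫_3^16 1/x^3 dx = 0.0536024.
½[f(3) + f(16)] = ½[0.0370370 + 0.000244141] = 0.0186406.
So far: 0.0722430.
Correction k=1: B_{2}/2! · (f^{(1)}(16) − f^{(1)}(3)) = 1/12 · (-4.57764e-05 − (-0.0370370)) = 0.00308261.
After k=1: 0.0753256.
Correction k=2: B_{4}/4! · (f^{(3)}(16) − f^{(3)}(3)) = −1/720 · (-3.57628e-06 − (-0.0823045)) = -0.000114307.

S_2 ≈ 0.0752113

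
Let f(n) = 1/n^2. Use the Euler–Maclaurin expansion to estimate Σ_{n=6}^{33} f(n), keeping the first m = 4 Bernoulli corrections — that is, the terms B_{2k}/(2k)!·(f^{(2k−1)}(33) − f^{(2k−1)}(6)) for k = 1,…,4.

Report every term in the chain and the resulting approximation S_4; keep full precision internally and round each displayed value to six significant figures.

Integral: ∫_6^33 1/x^2 dx = 0.136364.
½[f(6) + f(33)] = ½[0.0277778 + 0.000918274] = 0.0143480.
Running total after boundary: 0.150712.
k=1: B_{2}/(2)! × [f^{(1)}(33) − f^{(1)}(6)] = 1/12 × (-5.56529e-05 − (-0.00925926)) = 0.000766967.
Running total after k=1: 0.151479.
k=2: B_{4}/(4)! × [f^{(3)}(33) − f^{(3)}(6)] = −1/720 × (-6.13256e-07 − (-0.00308642)) = -4.28584e-06.
Running total after k=2: 0.151474.
k=3: B_{6}/(6)! × [f^{(5)}(33) − f^{(5)}(6)] = 1/30240 × (-1.68941e-08 − (-0.00257202)) = 8.50529e-08.
Running total after k=3: 0.151474.
k=4: B_{8}/(8)! × [f^{(7)}(33) − f^{(7)}(6)] = −1/1209600 × (-8.68750e-10 − (-0.00400091)) = -3.30763e-09.

S_4 ≈ 0.151474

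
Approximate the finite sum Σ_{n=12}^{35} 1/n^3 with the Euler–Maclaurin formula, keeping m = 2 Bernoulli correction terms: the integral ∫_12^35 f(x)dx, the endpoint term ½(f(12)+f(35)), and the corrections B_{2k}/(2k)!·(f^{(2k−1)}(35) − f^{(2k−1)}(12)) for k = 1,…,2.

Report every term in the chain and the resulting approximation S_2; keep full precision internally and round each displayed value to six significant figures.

S_2 ≈ 0.00337693

The integral term ∫_12^35 1/x^3 dx = 0.00306406.
Boundary: ½(f(12) + f(35)) = ½(0.000578704 + 2.33236e-05) = 0.000301014.
Running total after boundary: 0.00336507.
Correction k=1: B_{2}/2! · (f^{(1)}(35) − f^{(1)}(12)) = 1/12 · (-1.99917e-06 − (-0.000144676)) = 1.18897e-05.
After k=1: 0.00337696.
Correction k=2: B_{4}/4! · (f^{(3)}(35) − f^{(3)}(12)) = −1/720 · (-3.26395e-08 − (-2.00939e-05)) = -2.78628e-08.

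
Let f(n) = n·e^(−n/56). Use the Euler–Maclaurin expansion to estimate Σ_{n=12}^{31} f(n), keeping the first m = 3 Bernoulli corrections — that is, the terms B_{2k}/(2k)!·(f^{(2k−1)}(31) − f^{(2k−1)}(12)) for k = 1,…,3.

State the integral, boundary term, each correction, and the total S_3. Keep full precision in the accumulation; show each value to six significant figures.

Integral: ∫_12^31 x·e^(−x/56) dx = 272.626.
Endpoint term: (f(12) + f(31))/2 = (9.68541 + 17.8217)/2 = 13.7535.
Running total after boundary: 286.379.
Order-1 term: 1/12 · (0.256649 − 0.634164) = -0.0314596.
Running total after k=1: 286.348.
Order-2 term: −1/720 · (0.000448480 − 0.000716964) = 3.72894e-07.
Running total after k=2: 286.348.
Order-3 term: 1/30240 · (2.59924e-07 − 3.92764e-07) = -4.39286e-12.

S_3 ≈ 286.348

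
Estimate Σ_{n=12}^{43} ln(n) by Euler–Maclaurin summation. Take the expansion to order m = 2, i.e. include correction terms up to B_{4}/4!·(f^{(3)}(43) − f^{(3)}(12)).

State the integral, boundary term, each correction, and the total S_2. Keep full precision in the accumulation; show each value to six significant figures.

Integral: ∫_12^43 ln(x) dx = 100.913.
Boundary: ½(f(12) + f(43)) = ½(2.48491 + 3.76120) = 3.12305.
Integral + boundary = 104.036.
k=1: B_{2}/(2)! × [f^{(1)}(43) − f^{(1)}(12)] = 1/12 × (0.0232558 − 0.0833333) = -0.00500646.
Running total after k=1: 104.031.
k=2: B_{4}/(4)! × [f^{(3)}(43) − f^{(3)}(12)] = −1/720 × (2.51550e-05 − 0.00115741) = 1.57257e-06.

S_2 ≈ 104.031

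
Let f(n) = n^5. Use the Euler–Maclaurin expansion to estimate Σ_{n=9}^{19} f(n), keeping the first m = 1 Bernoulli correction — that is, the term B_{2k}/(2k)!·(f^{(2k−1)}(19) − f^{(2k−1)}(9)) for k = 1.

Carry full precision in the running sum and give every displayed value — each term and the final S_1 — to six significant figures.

∫_9^19 x^5 dx evaluates to 7.75241e+06.
½[f(9) + f(19)] = ½[59049.0 + 2.47610e+06] = 1.26757e+06.
Integral + boundary = 9.01998e+06.
Order-1 term: 1/12 · (651605 − 32805.0) = 51566.7.

S_1 ≈ 9.07155e+06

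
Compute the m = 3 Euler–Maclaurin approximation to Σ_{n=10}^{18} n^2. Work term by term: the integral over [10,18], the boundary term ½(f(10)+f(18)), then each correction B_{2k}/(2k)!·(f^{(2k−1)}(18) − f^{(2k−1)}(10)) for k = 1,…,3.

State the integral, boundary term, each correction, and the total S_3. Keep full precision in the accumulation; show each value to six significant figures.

The integral term ∫_10^18 x^2 dx = 1610.67.
½[f(10) + f(18)] = ½[100.000 + 324.000] = 212.000.
So far: 1822.67.
k=1: B_{2}/(2)! × [f^{(1)}(18) − f^{(1)}(10)] = 1/12 × (36.0000 − 20.0000) = 1.33333.
Running total after k=1: 1824.00.
k=2: B_{4}/(4)! × [f^{(3)}(18) − f^{(3)}(10)] = −1/720 × (0.00000 − 0.00000) = 0.00000.
Running total after k=2: 1824.00.
k=3: B_{6}/(6)! × [f^{(5)}(18) − f^{(5)}(10)] = 1/30240 × (0.00000 − 0.00000) = 0.00000.

S_3 ≈ 1824.00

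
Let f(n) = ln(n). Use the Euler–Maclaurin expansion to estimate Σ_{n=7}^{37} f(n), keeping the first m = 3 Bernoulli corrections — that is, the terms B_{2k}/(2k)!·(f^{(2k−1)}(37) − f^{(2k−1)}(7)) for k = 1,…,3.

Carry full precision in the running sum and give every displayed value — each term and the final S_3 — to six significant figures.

S_3 ≈ 92.7514

∫_7^37 ln(x) dx evaluates to 89.9826.
Boundary: ½(f(7) + f(37)) = ½(1.94591 + 3.61092) = 2.77841.
Integral + boundary = 92.7610.
Correction k=1: B_{2}/2! · (f^{(1)}(37) − f^{(1)}(7)) = 1/12 · (0.0270270 − 0.142857) = -0.00965251.
Partial sum through k=1: 92.7514.
Correction k=2: B_{4}/4! · (f^{(3)}(37) − f^{(3)}(7)) = −1/720 · (3.94843e-05 − 0.00583090) = 8.04364e-06.
Partial sum through k=2: 92.7514.
Correction k=3: B_{6}/6! · (f^{(5)}(37) − f^{(5)}(7)) = 1/30240 · (3.46101e-07 − 0.00142798) = -4.72100e-08.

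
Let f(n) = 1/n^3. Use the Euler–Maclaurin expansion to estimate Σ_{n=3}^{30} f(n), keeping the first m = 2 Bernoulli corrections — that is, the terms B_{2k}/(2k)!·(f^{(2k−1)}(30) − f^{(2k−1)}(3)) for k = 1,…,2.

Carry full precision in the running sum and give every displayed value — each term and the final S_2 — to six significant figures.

S_2 ≈ 0.0765088

∫_3^30 1/x^3 dx evaluates to 0.0550000.
Endpoint term: (f(3) + f(30))/2 = (0.0370370 + 3.70370e-05)/2 = 0.0185370.
Running total after boundary: 0.0735370.
Order-1 term: 1/12 · (-3.70370e-06 − (-0.0370370)) = 0.00308611.
After k=1: 0.0766231.
Order-2 term: −1/720 · (-8.23045e-08 − (-0.0823045)) = -0.000114312.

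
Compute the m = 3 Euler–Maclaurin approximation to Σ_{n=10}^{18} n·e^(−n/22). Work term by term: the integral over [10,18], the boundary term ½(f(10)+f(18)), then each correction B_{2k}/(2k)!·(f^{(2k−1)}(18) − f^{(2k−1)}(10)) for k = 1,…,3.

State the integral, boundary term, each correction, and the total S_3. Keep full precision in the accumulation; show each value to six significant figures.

S_3 ≈ 65.6919

Integral: ∫_10^18 x·e^(−x/22) dx = 58.5693.
½[f(10) + f(18)] = ½[6.34736 + 7.94220] = 7.14478.
So far: 65.7140.
Correction k=1: B_{2}/2! · (f^{(1)}(18) − f^{(1)}(10)) = 1/12 · (0.0802242 − 0.346220) = -0.0221663.
Running total after k=1: 65.6919.
Correction k=2: B_{4}/4! · (f^{(3)}(18) − f^{(3)}(10)) = −1/720 · (0.00198903 − 0.00333821) = 1.87386e-06.
Running total after k=2: 65.6919.
Correction k=3: B_{6}/6! · (f^{(5)}(18) − f^{(5)}(10)) = 1/30240 · (7.87667e-06 − 1.23163e-05) = -1.46813e-10.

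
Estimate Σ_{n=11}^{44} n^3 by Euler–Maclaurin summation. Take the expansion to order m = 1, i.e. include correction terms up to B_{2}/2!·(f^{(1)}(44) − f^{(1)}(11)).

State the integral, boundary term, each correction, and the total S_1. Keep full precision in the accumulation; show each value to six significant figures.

The integral term ∫_11^44 x^3 dx = 933364.
Endpoint term: (f(11) + f(44))/2 = (1331.00 + 85184.0)/2 = 43257.5.
Integral + boundary = 976621.
k=1: B_{2}/(2)! × [f^{(1)}(44) − f^{(1)}(11)] = 1/12 × (5808.00 − 363.000) = 453.750.

S_1 ≈ 977075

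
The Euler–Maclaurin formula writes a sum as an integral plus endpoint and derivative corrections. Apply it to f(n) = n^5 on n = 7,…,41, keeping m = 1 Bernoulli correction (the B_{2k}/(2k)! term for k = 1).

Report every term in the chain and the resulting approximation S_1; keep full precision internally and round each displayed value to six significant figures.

S_1 ≈ 8.50777e+08

Integral: ∫_7^41 x^5 dx = 7.91664e+08.
Endpoint term: (f(7) + f(41))/2 = (16807.0 + 1.15856e+08)/2 = 5.79365e+07.
So far: 8.49601e+08.
k=1: B_{2}/(2)! × [f^{(1)}(41) − f^{(1)}(7)] = 1/12 × (1.41288e+07 − 12005.0) = 1.17640e+06.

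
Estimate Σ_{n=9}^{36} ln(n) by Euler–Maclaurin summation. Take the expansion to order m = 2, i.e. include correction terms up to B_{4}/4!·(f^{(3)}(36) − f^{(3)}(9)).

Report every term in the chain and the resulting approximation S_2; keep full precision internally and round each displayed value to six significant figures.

S_2 ≈ 85.1151

The integral term ∫_9^36 ln(x) dx = 82.2317.
½[f(9) + f(36)] = ½[2.19722 + 3.58352] = 2.89037.
Running total after boundary: 85.1220.
Correction k=1: B_{2}/2! · (f^{(1)}(36) − f^{(1)}(9)) = 1/12 · (0.0277778 − 0.111111) = -0.00694444.
Running total after k=1: 85.1151.
Correction k=2: B_{4}/4! · (f^{(3)}(36) − f^{(3)}(9)) = −1/720 · (4.28669e-05 − 0.00274348) = 3.75086e-06.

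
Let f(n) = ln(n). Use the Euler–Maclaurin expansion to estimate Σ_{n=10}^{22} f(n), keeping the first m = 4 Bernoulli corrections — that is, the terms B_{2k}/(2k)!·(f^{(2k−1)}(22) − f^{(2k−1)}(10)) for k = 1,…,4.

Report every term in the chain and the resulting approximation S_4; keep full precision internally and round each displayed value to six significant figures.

Integral: ∫_10^22 ln(x) dx = 32.9771.
½[f(10) + f(22)] = ½[2.30259 + 3.09104] = 2.69681.
Running total after boundary: 35.6739.
Correction k=1: B_{2}/2! · (f^{(1)}(22) − f^{(1)}(10)) = 1/12 · (0.0454545 − 0.100000) = -0.00454545.
Partial sum through k=1: 35.6694.
Correction k=2: B_{4}/4! · (f^{(3)}(22) − f^{(3)}(10)) = −1/720 · (0.000187829 − 0.00200000) = 2.51690e-06.
Partial sum through k=2: 35.6694.
Correction k=3: B_{6}/6! · (f^{(5)}(22) − f^{(5)}(10)) = 1/30240 · (4.65691e-06 − 0.000240000) = -7.78251e-09.
Partial sum through k=3: 35.6694.
Correction k=4: B_{8}/8! · (f^{(7)}(22) − f^{(7)}(10)) = −1/1209600 · (2.88651e-07 − 7.20000e-05) = 5.92852e-11.

S_4 ≈ 35.6694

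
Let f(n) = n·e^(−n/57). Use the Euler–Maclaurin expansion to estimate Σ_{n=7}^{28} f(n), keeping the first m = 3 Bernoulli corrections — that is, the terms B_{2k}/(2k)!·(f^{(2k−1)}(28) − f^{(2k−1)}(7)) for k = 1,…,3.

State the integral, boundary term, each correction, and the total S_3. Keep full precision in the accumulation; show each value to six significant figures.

S_3 ≈ 273.507

∫_7^28 x·e^(−x/57) dx evaluates to 261.884.
Boundary: ½(f(7) + f(28)) = ½(6.19104 + 17.1325) = 11.6618.
Integral + boundary = 273.546.
Correction k=1: B_{2}/2! · (f^{(1)}(28) − f^{(1)}(7)) = 1/12 · (0.311305 − 0.775820) = -0.0387096.
Running total after k=1: 273.507.
Correction k=2: B_{4}/4! · (f^{(3)}(28) − f^{(3)}(7)) = −1/720 · (0.000472470 − 0.000783222) = 4.31601e-07.
Running total after k=2: 273.507.
Correction k=3: B_{6}/6! · (f^{(5)}(28) − f^{(5)}(7)) = 1/30240 · (2.61349e-07 − 4.08636e-07) = -4.87058e-12.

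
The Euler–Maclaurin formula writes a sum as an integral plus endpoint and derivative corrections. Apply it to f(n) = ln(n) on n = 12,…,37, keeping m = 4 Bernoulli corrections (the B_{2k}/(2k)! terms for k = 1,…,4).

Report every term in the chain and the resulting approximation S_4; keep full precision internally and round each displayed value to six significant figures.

∫_12^37 ln(x) dx evaluates to 78.7851.
Endpoint term: (f(12) + f(37))/2 = (2.48491 + 3.61092)/2 = 3.04791.
So far: 81.8330.
Correction k=1: B_{2}/2! · (f^{(1)}(37) − f^{(1)}(12)) = 1/12 · (0.0270270 − 0.0833333) = -0.00469219.
Partial sum through k=1: 81.8283.
Correction k=2: B_{4}/4! · (f^{(3)}(37) − f^{(3)}(12)) = −1/720 · (3.94843e-05 − 0.00115741) = 1.55267e-06.
Partial sum through k=2: 81.8283.
Correction k=3: B_{6}/6! · (f^{(5)}(37) − f^{(5)}(12)) = 1/30240 · (3.46101e-07 − 9.64506e-05) = -3.17806e-09.
Partial sum through k=3: 81.8283.
Correction k=4: B_{8}/8! · (f^{(7)}(37) − f^{(7)}(12)) = −1/1209600 · (7.58439e-09 − 2.00939e-05) = 1.66057e-11.

S_4 ≈ 81.8283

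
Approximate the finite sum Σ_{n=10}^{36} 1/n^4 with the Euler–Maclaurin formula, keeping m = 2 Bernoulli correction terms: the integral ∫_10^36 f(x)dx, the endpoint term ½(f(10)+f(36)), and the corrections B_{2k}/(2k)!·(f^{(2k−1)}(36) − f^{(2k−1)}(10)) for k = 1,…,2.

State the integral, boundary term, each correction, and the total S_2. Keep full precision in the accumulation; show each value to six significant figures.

∫_10^36 1/x^4 dx evaluates to 0.000326189.
Endpoint term: (f(10) + f(36))/2 = (0.000100000 + 5.95374e-07)/2 = 5.02977e-05.
So far: 0.000376487.
Correction k=1: B_{2}/2! · (f^{(1)}(36) − f^{(1)}(10)) = 1/12 · (-6.61527e-08 − (-4.00000e-05)) = 3.32782e-06.
Running total after k=1: 0.000379814.
Correction k=2: B_{4}/4! · (f^{(3)}(36) − f^{(3)}(10)) = −1/720 · (-1.53131e-09 − (-1.20000e-05)) = -1.66645e-08.

S_2 ≈ 0.000379798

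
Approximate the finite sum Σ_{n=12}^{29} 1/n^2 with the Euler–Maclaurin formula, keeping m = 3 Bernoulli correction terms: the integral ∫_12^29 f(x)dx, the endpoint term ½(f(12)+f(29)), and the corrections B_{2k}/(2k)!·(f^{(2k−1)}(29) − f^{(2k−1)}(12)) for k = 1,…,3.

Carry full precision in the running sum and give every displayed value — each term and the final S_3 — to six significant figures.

S_3 ≈ 0.0530068

The integral term ∫_12^29 1/x^2 dx = 0.0488506.
Endpoint term: (f(12) + f(29))/2 = (0.00694444 + 0.00118906)/2 = 0.00406675.
Running total after boundary: 0.0529173.
Correction k=1: B_{2}/2! · (f^{(1)}(29) − f^{(1)}(12)) = 1/12 · (-8.20042e-05 − (-0.00115741)) = 8.96169e-05.
Running total after k=1: 0.0530069.
Correction k=2: B_{4}/4! · (f^{(3)}(29) − f^{(3)}(12)) = −1/720 · (-1.17010e-06 − (-9.64506e-05)) = -1.32334e-07.
Running total after k=2: 0.0530068.
Correction k=3: B_{6}/6! · (f^{(5)}(29) − f^{(5)}(12)) = 1/30240 · (-4.17394e-08 − (-2.00939e-05)) = 6.63100e-10.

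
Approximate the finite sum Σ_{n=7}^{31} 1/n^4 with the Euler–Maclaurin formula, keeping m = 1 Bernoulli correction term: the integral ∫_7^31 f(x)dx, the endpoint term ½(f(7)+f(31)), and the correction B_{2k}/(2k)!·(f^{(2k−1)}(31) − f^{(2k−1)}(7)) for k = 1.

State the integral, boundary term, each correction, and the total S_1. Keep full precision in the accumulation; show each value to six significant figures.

S_1 ≈ 0.00118924

∫_7^31 1/x^4 dx evaluates to 0.000960628.
½[f(7) + f(31)] = ½[0.000416493 + 1.08281e-06] = 0.000208788.
Integral + boundary = 0.00116942.
Correction k=1: B_{2}/2! · (f^{(1)}(31) − f^{(1)}(7)) = 1/12 · (-1.39718e-07 − (-0.000237996)) = 1.98214e-05.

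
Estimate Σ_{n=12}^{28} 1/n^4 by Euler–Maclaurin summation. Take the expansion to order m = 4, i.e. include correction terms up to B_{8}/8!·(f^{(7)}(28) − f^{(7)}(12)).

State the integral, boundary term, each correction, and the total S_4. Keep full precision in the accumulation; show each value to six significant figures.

∫_12^28 1/x^4 dx evaluates to 0.000177717.
Boundary: ½(f(12) + f(28)) = ½(4.82253e-05 + 1.62693e-06) = 2.49261e-05.
Integral + boundary = 0.000202643.
Order-1 term: 1/12 · (-2.32418e-07 − (-1.60751e-05)) = 1.32022e-06.
After k=1: 0.000203963.
Order-2 term: −1/720 · (-8.89355e-09 − (-3.34898e-06)) = -4.63901e-09.
After k=2: 0.000203958.
Order-3 term: 1/30240 · (-6.35253e-10 − (-1.30238e-06)) = 4.30471e-11.
After k=3: 0.000203958.
Order-4 term: −1/1209600 · (-7.29245e-11 − (-8.13988e-07)) = -6.72880e-13.

S_4 ≈ 0.000203958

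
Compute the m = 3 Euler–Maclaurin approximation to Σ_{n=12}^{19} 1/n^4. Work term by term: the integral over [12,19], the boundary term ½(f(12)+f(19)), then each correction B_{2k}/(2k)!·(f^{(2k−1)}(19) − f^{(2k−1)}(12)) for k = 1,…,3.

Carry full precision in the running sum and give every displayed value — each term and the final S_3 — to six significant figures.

S_3 ≈ 0.000173453

Integral: ∫_12^19 1/x^4 dx = 0.000144303.
Endpoint term: (f(12) + f(19))/2 = (4.82253e-05 + 7.67336e-06)/2 = 2.79493e-05.
Integral + boundary = 0.000172253.
k=1: B_{2}/(2)! × [f^{(1)}(19) − f^{(1)}(12)] = 1/12 × (-1.61544e-06 − (-1.60751e-05)) = 1.20497e-06.
Running total after k=1: 0.000173458.
k=2: B_{4}/(4)! × [f^{(3)}(19) − f^{(3)}(12)] = −1/720 × (-1.34247e-07 − (-3.34898e-06)) = -4.46491e-09.
Running total after k=2: 0.000173453.
k=3: B_{6}/(6)! × [f^{(5)}(19) − f^{(5)}(12)] = 1/30240 × (-2.08251e-08 − (-1.30238e-06)) = 4.23795e-11.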